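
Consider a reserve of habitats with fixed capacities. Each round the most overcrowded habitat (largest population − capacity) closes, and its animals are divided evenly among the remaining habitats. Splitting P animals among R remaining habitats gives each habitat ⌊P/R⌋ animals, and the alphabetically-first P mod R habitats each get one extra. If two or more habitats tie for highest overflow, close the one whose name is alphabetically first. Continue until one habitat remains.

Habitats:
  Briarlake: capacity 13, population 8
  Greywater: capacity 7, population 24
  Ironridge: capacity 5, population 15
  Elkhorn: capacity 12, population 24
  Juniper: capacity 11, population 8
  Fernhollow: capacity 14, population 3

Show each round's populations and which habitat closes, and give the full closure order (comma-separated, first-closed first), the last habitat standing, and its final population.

Round 1: Briarlake=8 Elkhorn=24 Fernhollow=3 Greywater=24 Ironridge=15 Juniper=8 → close Greywater (overflow 17)
  24÷5 = 4 each, +1 to first 4
Round 2: Briarlake=13 Elkhorn=29 Fernhollow=8 Ironridge=20 Juniper=12 → close Elkhorn (overflow 17)
  29÷4 = 7 each, +1 to first 1
Round 3: Briarlake=21 Fernhollow=15 Ironridge=27 Juniper=19 → close Ironridge (overflow 22)
  27÷3 = 9 each, +1 to first 0
Round 4: Briarlake=30 Fernhollow=24 Juniper=28 → close Briarlake (overflow 17)
  30÷2 = 15 each, +1 to first 0
Round 5: Fernhollow=39 Juniper=43 → close Juniper (overflow 32)
  43÷1 = 43 each, +1 to first 0

Closure order: Greywater, Elkhorn, Ironridge, Briarlake, Juniper
Last habitat: Fernhollow with 82 animals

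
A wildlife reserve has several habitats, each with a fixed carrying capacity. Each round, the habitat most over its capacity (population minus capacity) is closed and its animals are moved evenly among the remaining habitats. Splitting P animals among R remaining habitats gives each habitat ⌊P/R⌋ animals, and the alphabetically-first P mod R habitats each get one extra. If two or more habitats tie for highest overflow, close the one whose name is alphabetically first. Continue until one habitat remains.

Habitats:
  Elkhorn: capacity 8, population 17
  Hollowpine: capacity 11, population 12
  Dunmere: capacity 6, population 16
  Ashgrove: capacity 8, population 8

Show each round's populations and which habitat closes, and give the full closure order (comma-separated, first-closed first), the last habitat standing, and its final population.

Closure order: Dunmere, Elkhorn, Ashgrove
Last habitat: Hollowpine with 53 animals

Round 1: Ashgrove=8 Dunmere=16 Elkhorn=17 Hollowpine=12 → close Dunmere (overflow 10)
  16÷3 = 5 each, +1 to first 1
Round 2: Ashgrove=14 Elkhorn=22 Hollowpine=17 → close Elkhorn (overflow 14)
  22÷2 = 11 each, +1 to first 0
Round 3: Ashgrove=25 Hollowpine=28 → close Ashgrove (overflow 17)
  25÷1 = 25 each, +1 to first 0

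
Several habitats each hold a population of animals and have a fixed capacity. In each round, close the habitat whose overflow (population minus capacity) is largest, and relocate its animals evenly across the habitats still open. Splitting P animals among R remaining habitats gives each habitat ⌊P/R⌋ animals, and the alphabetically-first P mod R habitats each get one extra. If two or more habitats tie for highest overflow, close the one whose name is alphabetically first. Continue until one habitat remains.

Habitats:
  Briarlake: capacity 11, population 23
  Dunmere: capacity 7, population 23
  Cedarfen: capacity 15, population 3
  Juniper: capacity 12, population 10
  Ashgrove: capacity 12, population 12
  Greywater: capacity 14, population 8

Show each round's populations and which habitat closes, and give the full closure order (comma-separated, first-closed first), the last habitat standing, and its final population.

Closure order: Dunmere, Briarlake, Ashgrove, Juniper, Greywater
Last habitat: Cedarfen with 79 animals

Round 1: Ashgrove=12 Briarlake=23 Cedarfen=3 Dunmere=23 Greywater=8 Juniper=10 → close Dunmere (overflow 16)
  23÷5 = 4 each, +1 to first 3
Round 2: Ashgrove=17 Briarlake=28 Cedarfen=8 Greywater=12 Juniper=14 → close Briarlake (overflow 17)
  28÷4 = 7 each, +1 to first 0
Round 3: Ashgrove=24 Cedarfen=15 Greywater=19 Juniper=21 → close Ashgrove (overflow 12)
  24÷3 = 8 each, +1 to first 0
Round 4: Cedarfen=23 Greywater=27 Juniper=29 → close Juniper (overflow 17)
  29÷2 = 14 each, +1 to first 1
Round 5: Cedarfen=38 Greywater=41 → close Greywater (overflow 27)
  41÷1 = 41 each, +1 to first 0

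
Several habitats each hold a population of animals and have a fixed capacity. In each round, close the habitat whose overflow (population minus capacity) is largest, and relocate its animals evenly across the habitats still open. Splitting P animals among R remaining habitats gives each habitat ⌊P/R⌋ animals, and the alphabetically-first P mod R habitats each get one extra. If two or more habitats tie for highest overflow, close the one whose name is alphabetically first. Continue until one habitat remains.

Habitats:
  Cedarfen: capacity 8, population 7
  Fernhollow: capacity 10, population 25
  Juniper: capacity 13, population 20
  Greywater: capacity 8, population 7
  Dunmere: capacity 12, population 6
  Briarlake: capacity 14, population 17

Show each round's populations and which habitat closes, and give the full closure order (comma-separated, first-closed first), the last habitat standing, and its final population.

Round 1: Briarlake=17 Cedarfen=7 Dunmere=6 Fernhollow=25 Greywater=7 Juniper=20 → close Fernhollow (overflow 15)
  25÷5 = 5 each, +1 to first 0
Round 2: Briarlake=22 Cedarfen=12 Dunmere=11 Greywater=12 Juniper=25 → close Juniper (overflow 12)
  25÷4 = 6 each, +1 to first 1
Round 3: Briarlake=29 Cedarfen=18 Dunmere=17 Greywater=18 → close Briarlake (overflow 15)
  29÷3 = 9 each, +1 to first 2
Round 4: Cedarfen=28 Dunmere=27 Greywater=27 → close Cedarfen (overflow 20)
  28÷2 = 14 each, +1 to first 0
Round 5: Dunmere=41 Greywater=41 → close Greywater (overflow 33)
  41÷1 = 41 each, +1 to first 0

Closure order: Fernhollow, Juniper, Briarlake, Cedarfen, Greywater
Last habitat: Dunmere with 82 animals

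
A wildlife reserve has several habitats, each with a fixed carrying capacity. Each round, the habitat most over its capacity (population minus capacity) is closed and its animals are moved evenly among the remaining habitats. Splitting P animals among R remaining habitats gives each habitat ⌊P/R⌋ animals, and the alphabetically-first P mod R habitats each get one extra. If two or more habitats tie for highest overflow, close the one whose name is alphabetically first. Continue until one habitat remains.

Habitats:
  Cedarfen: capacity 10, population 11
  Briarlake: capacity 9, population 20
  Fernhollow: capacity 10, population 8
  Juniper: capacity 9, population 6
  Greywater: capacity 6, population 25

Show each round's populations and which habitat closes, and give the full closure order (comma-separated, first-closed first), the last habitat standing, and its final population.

Round 1: Briarlake=20 Cedarfen=11 Fernhollow=8 Greywater=25 Juniper=6 → close Greywater (overflow 19)
  25÷4 = 6 each, +1 to first 1
Round 2: Briarlake=27 Cedarfen=17 Fernhollow=14 Juniper=12 → close Briarlake (overflow 18)
  27÷3 = 9 each, +1 to first 0
Round 3: Cedarfen=26 Fernhollow=23 Juniper=21 → close Cedarfen (overflow 16)
  26÷2 = 13 each, +1 to first 0
Round 4: Fernhollow=36 Juniper=34 → close Fernhollow (overflow 26)
  36÷1 = 36 each, +1 to first 0

Closure order: Greywater, Briarlake, Cedarfen, Fernhollow
Last habitat: Juniper with 70 animals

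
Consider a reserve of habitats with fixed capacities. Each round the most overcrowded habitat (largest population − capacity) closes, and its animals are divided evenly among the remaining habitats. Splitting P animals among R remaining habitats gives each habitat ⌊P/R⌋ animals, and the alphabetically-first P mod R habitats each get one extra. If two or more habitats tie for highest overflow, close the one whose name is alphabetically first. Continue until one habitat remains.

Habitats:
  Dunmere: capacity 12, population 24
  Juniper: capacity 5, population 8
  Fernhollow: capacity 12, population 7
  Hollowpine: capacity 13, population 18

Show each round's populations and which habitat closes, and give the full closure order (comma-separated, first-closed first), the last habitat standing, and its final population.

Round 1: Dunmere=24 Fernhollow=7 Hollowpine=18 Juniper=8 → close Dunmere (overflow 12)
  24÷3 = 8 each, +1 to first 0
Round 2: Fernhollow=15 Hollowpine=26 Juniper=16 → close Hollowpine (overflow 13)
  26÷2 = 13 each, +1 to first 0
Round 3: Fernhollow=28 Juniper=29 → close Juniper (overflow 24)
  29÷1 = 29 each, +1 to first 0

Closure order: Dunmere, Hollowpine, Juniper
Last habitat: Fernhollow with 57 animals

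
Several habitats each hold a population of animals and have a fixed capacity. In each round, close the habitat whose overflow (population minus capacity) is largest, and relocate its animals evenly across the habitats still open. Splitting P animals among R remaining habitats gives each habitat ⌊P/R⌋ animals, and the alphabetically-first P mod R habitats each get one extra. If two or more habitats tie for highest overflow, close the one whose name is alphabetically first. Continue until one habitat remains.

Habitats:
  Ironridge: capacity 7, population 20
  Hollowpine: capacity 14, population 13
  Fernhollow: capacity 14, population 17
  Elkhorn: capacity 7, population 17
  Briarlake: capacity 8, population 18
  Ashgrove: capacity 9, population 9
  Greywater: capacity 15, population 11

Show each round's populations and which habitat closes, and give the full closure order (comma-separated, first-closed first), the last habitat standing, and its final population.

Closure order: Ironridge, Briarlake, Elkhorn, Ashgrove, Fernhollow, Hollowpine
Last habitat: Greywater with 105 animals

Round 1: Ashgrove=9 Briarlake=18 Elkhorn=17 Fernhollow=17 Greywater=11 Hollowpine=13 Ironridge=20 → close Ironridge (overflow 13)
  20÷6 = 3 each, +1 to first 2
Round 2: Ashgrove=13 Briarlake=22 Elkhorn=20 Fernhollow=20 Greywater=14 Hollowpine=16 → close Briarlake (overflow 14)
  22÷5 = 4 each, +1 to first 2
Round 3: Ashgrove=18 Elkhorn=25 Fernhollow=24 Greywater=18 Hollowpine=20 → close Elkhorn (overflow 18)
  25÷4 = 6 each, +1 to first 1
Round 4: Ashgrove=25 Fernhollow=30 Greywater=24 Hollowpine=26 → close Ashgrove (overflow 16)
  25÷3 = 8 each, +1 to first 1
Round 5: Fernhollow=39 Greywater=32 Hollowpine=34 → close Fernhollow (overflow 25)
  39÷2 = 19 each, +1 to first 1
Round 6: Greywater=52 Hollowpine=53 → close Hollowpine (overflow 39)
  53÷1 = 53 each, +1 to first 0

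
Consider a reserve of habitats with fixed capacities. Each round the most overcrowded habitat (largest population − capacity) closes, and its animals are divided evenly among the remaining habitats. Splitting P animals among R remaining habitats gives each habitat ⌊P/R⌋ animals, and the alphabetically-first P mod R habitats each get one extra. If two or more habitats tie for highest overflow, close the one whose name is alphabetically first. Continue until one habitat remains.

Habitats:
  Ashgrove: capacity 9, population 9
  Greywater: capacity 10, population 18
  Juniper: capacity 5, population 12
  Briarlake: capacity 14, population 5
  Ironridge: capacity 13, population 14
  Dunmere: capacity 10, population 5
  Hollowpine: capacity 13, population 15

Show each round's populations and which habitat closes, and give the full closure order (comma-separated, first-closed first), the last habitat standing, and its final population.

Round 1: Ashgrove=9 Briarlake=5 Dunmere=5 Greywater=18 Hollowpine=15 Ironridge=14 Juniper=12 → close Greywater (overflow 8)
  18÷6 = 3 each, +1 to first 0
Round 2: Ashgrove=12 Briarlake=8 Dunmere=8 Hollowpine=18 Ironridge=17 Juniper=15 → close Juniper (overflow 10)
  15÷5 = 3 each, +1 to first 0
Round 3: Ashgrove=15 Briarlake=11 Dunmere=11 Hollowpine=21 Ironridge=20 → close Hollowpine (overflow 8)
  21÷4 = 5 each, +1 to first 1
Round 4: Ashgrove=21 Briarlake=16 Dunmere=16 Ironridge=25 → close Ashgrove (overflow 12)
  21÷3 = 7 each, +1 to first 0
Round 5: Briarlake=23 Dunmere=23 Ironridge=32 → close Ironridge (overflow 19)
  32÷2 = 16 each, +1 to first 0
Round 6: Briarlake=39 Dunmere=39 → close Dunmere (overflow 29)
  39÷1 = 39 each, +1 to first 0

Closure order: Greywater, Juniper, Hollowpine, Ashgrove, Ironridge, Dunmere
Last habitat: Briarlake with 78 animals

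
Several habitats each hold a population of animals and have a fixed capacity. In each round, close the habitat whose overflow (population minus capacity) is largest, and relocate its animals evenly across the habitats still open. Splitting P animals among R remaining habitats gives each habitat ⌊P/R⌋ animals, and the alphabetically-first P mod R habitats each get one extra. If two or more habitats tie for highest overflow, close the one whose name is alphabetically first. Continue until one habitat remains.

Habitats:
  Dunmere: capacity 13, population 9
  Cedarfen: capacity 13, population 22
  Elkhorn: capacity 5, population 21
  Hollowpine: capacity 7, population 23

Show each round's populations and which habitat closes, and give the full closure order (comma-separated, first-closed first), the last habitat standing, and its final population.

Closure order: Elkhorn, Hollowpine, Cedarfen
Last habitat: Dunmere with 75 animals

Round 1: Cedarfen=22 Dunmere=9 Elkhorn=21 Hollowpine=23 → close Elkhorn (overflow 16)
  21÷3 = 7 each, +1 to first 0
Round 2: Cedarfen=29 Dunmere=16 Hollowpine=30 → close Hollowpine (overflow 23)
  30÷2 = 15 each, +1 to first 0
Round 3: Cedarfen=44 Dunmere=31 → close Cedarfen (overflow 31)
  44÷1 = 44 each, +1 to first 0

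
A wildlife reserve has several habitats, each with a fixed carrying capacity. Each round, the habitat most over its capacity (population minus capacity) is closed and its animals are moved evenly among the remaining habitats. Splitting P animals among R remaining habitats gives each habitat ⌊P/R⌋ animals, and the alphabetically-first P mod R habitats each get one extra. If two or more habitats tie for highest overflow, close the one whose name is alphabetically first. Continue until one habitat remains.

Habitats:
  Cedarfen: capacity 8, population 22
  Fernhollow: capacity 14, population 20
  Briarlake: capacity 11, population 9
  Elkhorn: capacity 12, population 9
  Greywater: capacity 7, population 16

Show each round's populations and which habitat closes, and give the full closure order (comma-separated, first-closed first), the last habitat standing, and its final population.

Round 1: Briarlake=9 Cedarfen=22 Elkhorn=9 Fernhollow=20 Greywater=16 → close Cedarfen (overflow 14)
  22÷4 = 5 each, +1 to first 2
Round 2: Briarlake=15 Elkhorn=15 Fernhollow=25 Greywater=21 → close Greywater (overflow 14)
  21÷3 = 7 each, +1 to first 0
Round 3: Briarlake=22 Elkhorn=22 Fernhollow=32 → close Fernhollow (overflow 18)
  32÷2 = 16 each, +1 to first 0
Round 4: Briarlake=38 Elkhorn=38 → close Briarlake (overflow 27)
  38÷1 = 38 each, +1 to first 0

Closure order: Cedarfen, Greywater, Fernhollow, Briarlake
Last habitat: Elkhorn with 76 animals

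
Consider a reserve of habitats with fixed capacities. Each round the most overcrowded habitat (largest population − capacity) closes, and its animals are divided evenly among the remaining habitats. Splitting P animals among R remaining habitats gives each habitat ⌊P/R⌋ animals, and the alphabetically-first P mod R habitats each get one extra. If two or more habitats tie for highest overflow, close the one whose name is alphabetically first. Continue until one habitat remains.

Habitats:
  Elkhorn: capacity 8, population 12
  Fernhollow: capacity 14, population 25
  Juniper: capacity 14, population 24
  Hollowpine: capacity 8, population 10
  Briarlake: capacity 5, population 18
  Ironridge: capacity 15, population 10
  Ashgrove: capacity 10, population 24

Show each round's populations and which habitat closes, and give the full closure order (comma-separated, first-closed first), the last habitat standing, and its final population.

Closure order: Ashgrove, Briarlake, Fernhollow, Juniper, Elkhorn, Hollowpine
Last habitat: Ironridge with 123 animals

Round 1: Ashgrove=24 Briarlake=18 Elkhorn=12 Fernhollow=25 Hollowpine=10 Ironridge=10 Juniper=24 → close Ashgrove (overflow 14)
  24÷6 = 4 each, +1 to first 0
Round 2: Briarlake=22 Elkhorn=16 Fernhollow=29 Hollowpine=14 Ironridge=14 Juniper=28 → close Briarlake (overflow 17)
  22÷5 = 4 each, +1 to first 2
Round 3: Elkhorn=21 Fernhollow=34 Hollowpine=18 Ironridge=18 Juniper=32 → close Fernhollow (overflow 20)
  34÷4 = 8 each, +1 to first 2
Round 4: Elkhorn=30 Hollowpine=27 Ironridge=26 Juniper=40 → close Juniper (overflow 26)
  40÷3 = 13 each, +1 to first 1
Round 5: Elkhorn=44 Hollowpine=40 Ironridge=39 → close Elkhorn (overflow 36)
  44÷2 = 22 each, +1 to first 0
Round 6: Hollowpine=62 Ironridge=61 → close Hollowpine (overflow 54)
  62÷1 = 62 each, +1 to first 0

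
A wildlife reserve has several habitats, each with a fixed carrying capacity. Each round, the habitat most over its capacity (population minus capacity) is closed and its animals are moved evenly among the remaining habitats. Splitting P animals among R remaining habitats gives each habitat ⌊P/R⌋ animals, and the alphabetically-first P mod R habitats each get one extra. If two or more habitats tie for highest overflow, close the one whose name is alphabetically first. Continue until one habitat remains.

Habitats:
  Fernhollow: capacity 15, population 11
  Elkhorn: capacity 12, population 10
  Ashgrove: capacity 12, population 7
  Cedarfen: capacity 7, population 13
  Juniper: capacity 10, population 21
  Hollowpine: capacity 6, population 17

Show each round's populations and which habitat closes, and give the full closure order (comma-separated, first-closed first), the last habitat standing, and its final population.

Round 1: Ashgrove=7 Cedarfen=13 Elkhorn=10 Fernhollow=11 Hollowpine=17 Juniper=21 → close Hollowpine (overflow 11)
  17÷5 = 3 each, +1 to first 2
Round 2: Ashgrove=11 Cedarfen=17 Elkhorn=13 Fernhollow=14 Juniper=24 → close Juniper (overflow 14)
  24÷4 = 6 each, +1 to first 0
Round 3: Ashgrove=17 Cedarfen=23 Elkhorn=19 Fernhollow=20 → close Cedarfen (overflow 16)
  23÷3 = 7 each, +1 to first 2
Round 4: Ashgrove=25 Elkhorn=27 Fernhollow=27 → close Elkhorn (overflow 15)
  27÷2 = 13 each, +1 to first 1
Round 5: Ashgrove=39 Fernhollow=40 → close Ashgrove (overflow 27)
  39÷1 = 39 each, +1 to first 0

Closure order: Hollowpine, Juniper, Cedarfen, Elkhorn, Ashgrove
Last habitat: Fernhollow with 79 animals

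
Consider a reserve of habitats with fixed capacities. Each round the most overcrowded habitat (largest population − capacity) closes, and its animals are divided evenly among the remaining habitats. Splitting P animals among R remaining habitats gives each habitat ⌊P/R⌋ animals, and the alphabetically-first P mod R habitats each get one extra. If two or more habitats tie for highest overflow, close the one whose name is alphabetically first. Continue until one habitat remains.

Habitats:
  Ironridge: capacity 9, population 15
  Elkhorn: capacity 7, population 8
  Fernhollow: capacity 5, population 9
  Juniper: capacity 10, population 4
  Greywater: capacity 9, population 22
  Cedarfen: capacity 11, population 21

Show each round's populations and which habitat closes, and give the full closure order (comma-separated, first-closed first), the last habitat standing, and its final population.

Round 1: Cedarfen=21 Elkhorn=8 Fernhollow=9 Greywater=22 Ironridge=15 Juniper=4 → close Greywater (overflow 13)
  22÷5 = 4 each, +1 to first 2
Round 2: Cedarfen=26 Elkhorn=13 Fernhollow=13 Ironridge=19 Juniper=8 → close Cedarfen (overflow 15)
  26÷4 = 6 each, +1 to first 2
Round 3: Elkhorn=20 Fernhollow=20 Ironridge=25 Juniper=14 → close Ironridge (overflow 16)
  25÷3 = 8 each, +1 to first 1
Round 4: Elkhorn=29 Fernhollow=28 Juniper=22 → close Fernhollow (overflow 23)
  28÷2 = 14 each, +1 to first 0
Round 5: Elkhorn=43 Juniper=36 → close Elkhorn (overflow 36)
  43÷1 = 43 each, +1 to first 0

Closure order: Greywater, Cedarfen, Ironridge, Fernhollow, Elkhorn
Last habitat: Juniper with 79 animals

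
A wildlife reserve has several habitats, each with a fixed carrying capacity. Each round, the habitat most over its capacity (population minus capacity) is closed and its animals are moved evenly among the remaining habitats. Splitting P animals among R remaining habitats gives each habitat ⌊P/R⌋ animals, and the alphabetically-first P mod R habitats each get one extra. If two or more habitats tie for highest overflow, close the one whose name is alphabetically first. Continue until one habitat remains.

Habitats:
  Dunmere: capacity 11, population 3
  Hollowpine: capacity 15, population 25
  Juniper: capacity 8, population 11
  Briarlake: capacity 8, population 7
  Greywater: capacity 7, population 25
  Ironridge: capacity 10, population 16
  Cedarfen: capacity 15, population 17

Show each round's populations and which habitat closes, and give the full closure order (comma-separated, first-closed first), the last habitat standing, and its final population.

Closure order: Greywater, Hollowpine, Ironridge, Cedarfen, Briarlake, Juniper
Last habitat: Dunmere with 104 animals

Round 1: Briarlake=7 Cedarfen=17 Dunmere=3 Greywater=25 Hollowpine=25 Ironridge=16 Juniper=11 → close Greywater (overflow 18)
  25÷6 = 4 each, +1 to first 1
Round 2: Briarlake=12 Cedarfen=21 Dunmere=7 Hollowpine=29 Ironridge=20 Juniper=15 → close Hollowpine (overflow 14)
  29÷5 = 5 each, +1 to first 4
Round 3: Briarlake=18 Cedarfen=27 Dunmere=13 Ironridge=26 Juniper=20 → close Ironridge (overflow 16)
  26÷4 = 6 each, +1 to first 2
Round 4: Briarlake=25 Cedarfen=34 Dunmere=19 Juniper=26 → close Cedarfen (overflow 19)
  34÷3 = 11 each, +1 to first 1
Round 5: Briarlake=37 Dunmere=30 Juniper=37 → close Briarlake (overflow 29)
  37÷2 = 18 each, +1 to first 1
Round 6: Dunmere=49 Juniper=55 → close Juniper (overflow 47)
  55÷1 = 55 each, +1 to first 0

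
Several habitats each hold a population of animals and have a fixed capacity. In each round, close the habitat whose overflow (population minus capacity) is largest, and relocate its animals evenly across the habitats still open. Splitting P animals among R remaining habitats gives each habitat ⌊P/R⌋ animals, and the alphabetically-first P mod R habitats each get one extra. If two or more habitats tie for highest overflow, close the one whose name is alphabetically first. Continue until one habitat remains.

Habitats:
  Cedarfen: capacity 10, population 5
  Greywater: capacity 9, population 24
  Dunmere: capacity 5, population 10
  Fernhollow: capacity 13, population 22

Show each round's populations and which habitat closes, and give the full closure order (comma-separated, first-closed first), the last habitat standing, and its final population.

Closure order: Greywater, Fernhollow, Dunmere
Last habitat: Cedarfen with 61 animals

Round 1: Cedarfen=5 Dunmere=10 Fernhollow=22 Greywater=24 → close Greywater (overflow 15)
  24÷3 = 8 each, +1 to first 0
Round 2: Cedarfen=13 Dunmere=18 Fernhollow=30 → close Fernhollow (overflow 17)
  30÷2 = 15 each, +1 to first 0
Round 3: Cedarfen=28 Dunmere=33 → close Dunmere (overflow 28)
  33÷1 = 33 each, +1 to first 0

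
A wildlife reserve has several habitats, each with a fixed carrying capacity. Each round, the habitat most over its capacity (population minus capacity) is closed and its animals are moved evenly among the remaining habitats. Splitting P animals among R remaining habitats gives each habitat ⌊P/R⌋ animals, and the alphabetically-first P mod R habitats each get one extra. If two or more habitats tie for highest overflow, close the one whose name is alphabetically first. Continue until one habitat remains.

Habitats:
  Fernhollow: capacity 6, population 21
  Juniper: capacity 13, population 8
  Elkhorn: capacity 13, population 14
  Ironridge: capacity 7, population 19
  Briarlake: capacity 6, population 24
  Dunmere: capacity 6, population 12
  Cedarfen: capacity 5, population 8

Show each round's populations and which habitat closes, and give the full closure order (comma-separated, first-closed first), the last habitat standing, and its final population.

Closure order: Briarlake, Fernhollow, Ironridge, Dunmere, Cedarfen, Elkhorn
Last habitat: Juniper with 106 animals

Round 1: Briarlake=24 Cedarfen=8 Dunmere=12 Elkhorn=14 Fernhollow=21 Ironridge=19 Juniper=8 → close Briarlake (overflow 18)
  24÷6 = 4 each, +1 to first 0
Round 2: Cedarfen=12 Dunmere=16 Elkhorn=18 Fernhollow=25 Ironridge=23 Juniper=12 → close Fernhollow (overflow 19)
  25÷5 = 5 each, +1 to first 0
Round 3: Cedarfen=17 Dunmere=21 Elkhorn=23 Ironridge=28 Juniper=17 → close Ironridge (overflow 21)
  28÷4 = 7 each, +1 to first 0
Round 4: Cedarfen=24 Dunmere=28 Elkhorn=30 Juniper=24 → close Dunmere (overflow 22)
  28÷3 = 9 each, +1 to first 1
Round 5: Cedarfen=34 Elkhorn=39 Juniper=33 → close Cedarfen (overflow 29)
  34÷2 = 17 each, +1 to first 0
Round 6: Elkhorn=56 Juniper=50 → close Elkhorn (overflow 43)
  56÷1 = 56 each, +1 to first 0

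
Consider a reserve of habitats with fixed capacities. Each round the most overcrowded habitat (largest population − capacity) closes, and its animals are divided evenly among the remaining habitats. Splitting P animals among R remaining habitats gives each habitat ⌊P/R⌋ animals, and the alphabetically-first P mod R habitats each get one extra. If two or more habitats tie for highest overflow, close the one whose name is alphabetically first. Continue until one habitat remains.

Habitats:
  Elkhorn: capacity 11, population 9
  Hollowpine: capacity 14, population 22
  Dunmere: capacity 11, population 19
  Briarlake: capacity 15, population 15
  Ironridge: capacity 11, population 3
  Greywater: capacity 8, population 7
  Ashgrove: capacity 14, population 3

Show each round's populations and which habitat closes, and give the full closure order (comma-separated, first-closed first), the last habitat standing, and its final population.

Round 1: Ashgrove=3 Briarlake=15 Dunmere=19 Elkhorn=9 Greywater=7 Hollowpine=22 Ironridge=3 → close Dunmere (overflow 8)
  19÷6 = 3 each, +1 to first 1
Round 2: Ashgrove=7 Briarlake=18 Elkhorn=12 Greywater=10 Hollowpine=25 Ironridge=6 → close Hollowpine (overflow 11)
  25÷5 = 5 each, +1 to first 0
Round 3: Ashgrove=12 Briarlake=23 Elkhorn=17 Greywater=15 Ironridge=11 → close Briarlake (overflow 8)
  23÷4 = 5 each, +1 to first 3
Round 4: Ashgrove=18 Elkhorn=23 Greywater=21 Ironridge=16 → close Greywater (overflow 13)
  21÷3 = 7 each, +1 to first 0
Round 5: Ashgrove=25 Elkhorn=30 Ironridge=23 → close Elkhorn (overflow 19)
  30÷2 = 15 each, +1 to first 0
Round 6: Ashgrove=40 Ironridge=38 → close Ironridge (overflow 27)
  38÷1 = 38 each, +1 to first 0

Closure order: Dunmere, Hollowpine, Briarlake, Greywater, Elkhorn, Ironridge
Last habitat: Ashgrove with 78 animals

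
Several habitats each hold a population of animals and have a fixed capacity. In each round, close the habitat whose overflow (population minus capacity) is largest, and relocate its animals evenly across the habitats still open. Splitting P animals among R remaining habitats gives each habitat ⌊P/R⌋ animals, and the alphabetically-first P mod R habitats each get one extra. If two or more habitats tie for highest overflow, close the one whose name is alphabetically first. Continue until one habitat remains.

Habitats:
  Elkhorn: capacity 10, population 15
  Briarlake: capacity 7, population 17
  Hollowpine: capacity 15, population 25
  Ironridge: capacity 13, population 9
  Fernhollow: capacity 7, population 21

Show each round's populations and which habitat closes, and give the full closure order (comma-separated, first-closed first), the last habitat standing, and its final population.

Round 1: Briarlake=17 Elkhorn=15 Fernhollow=21 Hollowpine=25 Ironridge=9 → close Fernhollow (overflow 14)
  21÷4 = 5 each, +1 to first 1
Round 2: Briarlake=23 Elkhorn=20 Hollowpine=30 Ironridge=14 → close Briarlake (overflow 16)
  23÷3 = 7 each, +1 to first 2
Round 3: Elkhorn=28 Hollowpine=38 Ironridge=21 → close Hollowpine (overflow 23)
  38÷2 = 19 each, +1 to first 0
Round 4: Elkhorn=47 Ironridge=40 → close Elkhorn (overflow 37)
  47÷1 = 47 each, +1 to first 0

Closure order: Fernhollow, Briarlake, Hollowpine, Elkhorn
Last habitat: Ironridge with 87 animals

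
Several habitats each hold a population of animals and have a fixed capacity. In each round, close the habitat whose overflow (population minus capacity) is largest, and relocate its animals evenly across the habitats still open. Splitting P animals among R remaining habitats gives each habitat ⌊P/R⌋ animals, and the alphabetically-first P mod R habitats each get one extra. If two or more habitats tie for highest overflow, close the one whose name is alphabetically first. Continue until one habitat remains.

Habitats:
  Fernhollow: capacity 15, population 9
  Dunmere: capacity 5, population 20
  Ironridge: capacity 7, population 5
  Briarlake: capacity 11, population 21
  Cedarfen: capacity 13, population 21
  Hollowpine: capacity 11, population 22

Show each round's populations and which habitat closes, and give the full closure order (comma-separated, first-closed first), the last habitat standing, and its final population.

Round 1: Briarlake=21 Cedarfen=21 Dunmere=20 Fernhollow=9 Hollowpine=22 Ironridge=5 → close Dunmere (overflow 15)
  20÷5 = 4 each, +1 to first 0
Round 2: Briarlake=25 Cedarfen=25 Fernhollow=13 Hollowpine=26 Ironridge=9 → close Hollowpine (overflow 15)
  26÷4 = 6 each, +1 to first 2
Round 3: Briarlake=32 Cedarfen=32 Fernhollow=19 Ironridge=15 → close Briarlake (overflow 21)
  32÷3 = 10 each, +1 to first 2
Round 4: Cedarfen=43 Fernhollow=30 Ironridge=25 → close Cedarfen (overflow 30)
  43÷2 = 21 each, +1 to first 1
Round 5: Fernhollow=52 Ironridge=46 → close Ironridge (overflow 39)
  46÷1 = 46 each, +1 to first 0

Closure order: Dunmere, Hollowpine, Briarlake, Cedarfen, Ironridge
Last habitat: Fernhollow with 98 animals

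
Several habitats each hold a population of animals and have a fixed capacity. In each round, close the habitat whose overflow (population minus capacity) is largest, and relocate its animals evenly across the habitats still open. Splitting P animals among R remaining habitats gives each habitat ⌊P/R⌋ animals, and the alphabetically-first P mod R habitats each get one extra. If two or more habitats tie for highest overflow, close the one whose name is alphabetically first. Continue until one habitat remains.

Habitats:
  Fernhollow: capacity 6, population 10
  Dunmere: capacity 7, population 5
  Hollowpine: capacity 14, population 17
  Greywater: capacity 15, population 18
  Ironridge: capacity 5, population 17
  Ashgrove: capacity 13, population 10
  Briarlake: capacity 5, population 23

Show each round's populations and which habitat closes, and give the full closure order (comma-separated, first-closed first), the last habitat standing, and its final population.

Round 1: Ashgrove=10 Briarlake=23 Dunmere=5 Fernhollow=10 Greywater=18 Hollowpine=17 Ironridge=17 → close Briarlake (overflow 18)
  23÷6 = 3 each, +1 to first 5
Round 2: Ashgrove=14 Dunmere=9 Fernhollow=14 Greywater=22 Hollowpine=21 Ironridge=20 → close Ironridge (overflow 15)
  20÷5 = 4 each, +1 to first 0
Round 3: Ashgrove=18 Dunmere=13 Fernhollow=18 Greywater=26 Hollowpine=25 → close Fernhollow (overflow 12)
  18÷4 = 4 each, +1 to first 2
Round 4: Ashgrove=23 Dunmere=18 Greywater=30 Hollowpine=29 → close Greywater (overflow 15)
  30÷3 = 10 each, +1 to first 0
Round 5: Ashgrove=33 Dunmere=28 Hollowpine=39 → close Hollowpine (overflow 25)
  39÷2 = 19 each, +1 to first 1
Round 6: Ashgrove=53 Dunmere=47 → close Ashgrove (overflow 40)
  53÷1 = 53 each, +1 to first 0

Closure order: Briarlake, Ironridge, Fernhollow, Greywater, Hollowpine, Ashgrove
Last habitat: Dunmere with 100 animals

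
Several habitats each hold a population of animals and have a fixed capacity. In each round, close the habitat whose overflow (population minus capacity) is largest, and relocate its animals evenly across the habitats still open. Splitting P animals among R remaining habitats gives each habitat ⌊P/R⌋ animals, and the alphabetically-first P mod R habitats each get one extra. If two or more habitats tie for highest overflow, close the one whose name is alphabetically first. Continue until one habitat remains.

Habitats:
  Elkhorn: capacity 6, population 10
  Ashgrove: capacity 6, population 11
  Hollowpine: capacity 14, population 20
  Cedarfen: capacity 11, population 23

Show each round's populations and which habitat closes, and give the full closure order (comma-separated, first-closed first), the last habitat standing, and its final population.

Closure order: Cedarfen, Ashgrove, Elkhorn
Last habitat: Hollowpine with 64 animals

Round 1: Ashgrove=11 Cedarfen=23 Elkhorn=10 Hollowpine=20 → close Cedarfen (overflow 12)
  23÷3 = 7 each, +1 to first 2
Round 2: Ashgrove=19 Elkhorn=18 Hollowpine=27 → close Ashgrove (overflow 13)
  19÷2 = 9 each, +1 to first 1
Round 3: Elkhorn=28 Hollowpine=36 → close Elkhorn (overflow 22)
  28÷1 = 28 each, +1 to first 0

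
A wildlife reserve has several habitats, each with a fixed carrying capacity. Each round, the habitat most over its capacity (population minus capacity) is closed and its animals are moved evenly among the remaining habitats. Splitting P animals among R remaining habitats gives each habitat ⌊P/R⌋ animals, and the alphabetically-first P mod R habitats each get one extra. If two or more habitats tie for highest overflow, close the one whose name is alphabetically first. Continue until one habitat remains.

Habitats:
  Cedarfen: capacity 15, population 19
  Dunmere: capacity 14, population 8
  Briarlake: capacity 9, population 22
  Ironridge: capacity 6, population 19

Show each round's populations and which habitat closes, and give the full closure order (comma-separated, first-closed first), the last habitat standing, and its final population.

Closure order: Briarlake, Ironridge, Cedarfen
Last habitat: Dunmere with 68 animals

Round 1: Briarlake=22 Cedarfen=19 Dunmere=8 Ironridge=19 → close Briarlake (overflow 13)
  22÷3 = 7 each, +1 to first 1
Round 2: Cedarfen=27 Dunmere=15 Ironridge=26 → close Ironridge (overflow 20)
  26÷2 = 13 each, +1 to first 0
Round 3: Cedarfen=40 Dunmere=28 → close Cedarfen (overflow 25)
  40÷1 = 40 each, +1 to first 0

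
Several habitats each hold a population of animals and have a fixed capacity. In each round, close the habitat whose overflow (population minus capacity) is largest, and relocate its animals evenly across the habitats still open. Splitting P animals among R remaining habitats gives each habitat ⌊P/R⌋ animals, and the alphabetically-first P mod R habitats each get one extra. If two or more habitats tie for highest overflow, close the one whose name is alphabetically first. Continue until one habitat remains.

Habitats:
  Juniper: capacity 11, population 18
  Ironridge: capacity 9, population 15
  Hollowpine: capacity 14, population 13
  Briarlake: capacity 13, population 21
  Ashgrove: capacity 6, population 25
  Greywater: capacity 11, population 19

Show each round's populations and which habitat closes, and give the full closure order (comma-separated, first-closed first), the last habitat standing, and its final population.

Round 1: Ashgrove=25 Briarlake=21 Greywater=19 Hollowpine=13 Ironridge=15 Juniper=18 → close Ashgrove (overflow 19)
  25÷5 = 5 each, +1 to first 0
Round 2: Briarlake=26 Greywater=24 Hollowpine=18 Ironridge=20 Juniper=23 → close Briarlake (overflow 13)
  26÷4 = 6 each, +1 to first 2
Round 3: Greywater=31 Hollowpine=25 Ironridge=26 Juniper=29 → close Greywater (overflow 20)
  31÷3 = 10 each, +1 to first 1
Round 4: Hollowpine=36 Ironridge=36 Juniper=39 → close Juniper (overflow 28)
  39÷2 = 19 each, +1 to first 1
Round 5: Hollowpine=56 Ironridge=55 → close Ironridge (overflow 46)
  55÷1 = 55 each, +1 to first 0

Closure order: Ashgrove, Briarlake, Greywater, Juniper, Ironridge
Last habitat: Hollowpine with 111 animals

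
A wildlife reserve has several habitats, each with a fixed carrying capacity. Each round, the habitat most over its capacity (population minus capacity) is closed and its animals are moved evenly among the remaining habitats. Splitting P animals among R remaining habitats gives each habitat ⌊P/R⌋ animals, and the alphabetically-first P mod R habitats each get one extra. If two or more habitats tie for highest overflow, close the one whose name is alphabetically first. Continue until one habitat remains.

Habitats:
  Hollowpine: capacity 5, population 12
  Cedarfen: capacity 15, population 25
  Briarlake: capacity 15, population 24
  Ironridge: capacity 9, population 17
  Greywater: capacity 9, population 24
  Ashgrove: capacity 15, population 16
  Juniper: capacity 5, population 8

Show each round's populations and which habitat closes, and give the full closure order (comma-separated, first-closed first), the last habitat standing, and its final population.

Closure order: Greywater, Cedarfen, Briarlake, Hollowpine, Ironridge, Ashgrove
Last habitat: Juniper with 126 animals

Round 1: Ashgrove=16 Briarlake=24 Cedarfen=25 Greywater=24 Hollowpine=12 Ironridge=17 Juniper=8 → close Greywater (overflow 15)
  24÷6 = 4 each, +1 to first 0
Round 2: Ashgrove=20 Briarlake=28 Cedarfen=29 Hollowpine=16 Ironridge=21 Juniper=12 → close Cedarfen (overflow 14)
  29÷5 = 5 each, +1 to first 4
Round 3: Ashgrove=26 Briarlake=34 Hollowpine=22 Ironridge=27 Juniper=17 → close Briarlake (overflow 19)
  34÷4 = 8 each, +1 to first 2
Round 4: Ashgrove=35 Hollowpine=31 Ironridge=35 Juniper=25 → close Hollowpine (overflow 26)
  31÷3 = 10 each, +1 to first 1
Round 5: Ashgrove=46 Ironridge=45 Juniper=35 → close Ironridge (overflow 36)
  45÷2 = 22 each, +1 to first 1
Round 6: Ashgrove=69 Juniper=57 → close Ashgrove (overflow 54)
  69÷1 = 69 each, +1 to first 0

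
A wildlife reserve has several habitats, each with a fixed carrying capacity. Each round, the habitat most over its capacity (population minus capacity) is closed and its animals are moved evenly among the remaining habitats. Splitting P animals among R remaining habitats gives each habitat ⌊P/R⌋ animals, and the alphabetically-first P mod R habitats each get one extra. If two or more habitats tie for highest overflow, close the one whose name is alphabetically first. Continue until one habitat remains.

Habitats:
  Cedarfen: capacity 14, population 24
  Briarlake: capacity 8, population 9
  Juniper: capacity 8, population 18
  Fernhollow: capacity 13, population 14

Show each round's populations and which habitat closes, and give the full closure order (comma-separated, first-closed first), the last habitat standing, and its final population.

Closure order: Cedarfen, Juniper, Briarlake
Last habitat: Fernhollow with 65 animals

Round 1: Briarlake=9 Cedarfen=24 Fernhollow=14 Juniper=18 → close Cedarfen (overflow 10)
  24÷3 = 8 each, +1 to first 0
Round 2: Briarlake=17 Fernhollow=22 Juniper=26 → close Juniper (overflow 18)
  26÷2 = 13 each, +1 to first 0
Round 3: Briarlake=30 Fernhollow=35 → close Briarlake (overflow 22)
  30÷1 = 30 each, +1 to first 0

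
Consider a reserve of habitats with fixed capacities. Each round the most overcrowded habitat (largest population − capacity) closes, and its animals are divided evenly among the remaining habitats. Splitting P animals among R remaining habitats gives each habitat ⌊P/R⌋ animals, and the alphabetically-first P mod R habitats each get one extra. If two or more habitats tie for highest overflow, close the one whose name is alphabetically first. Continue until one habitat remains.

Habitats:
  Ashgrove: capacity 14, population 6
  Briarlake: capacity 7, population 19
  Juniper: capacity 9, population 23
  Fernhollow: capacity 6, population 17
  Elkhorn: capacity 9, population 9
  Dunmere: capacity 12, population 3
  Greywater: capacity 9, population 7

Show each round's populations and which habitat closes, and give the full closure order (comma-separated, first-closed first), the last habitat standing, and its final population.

Closure order: Juniper, Briarlake, Fernhollow, Elkhorn, Greywater, Ashgrove
Last habitat: Dunmere with 84 animals

Round 1: Ashgrove=6 Briarlake=19 Dunmere=3 Elkhorn=9 Fernhollow=17 Greywater=7 Juniper=23 → close Juniper (overflow 14)
  23÷6 = 3 each, +1 to first 5
Round 2: Ashgrove=10 Briarlake=23 Dunmere=7 Elkhorn=13 Fernhollow=21 Greywater=10 → close Briarlake (overflow 16)
  23÷5 = 4 each, +1 to first 3
Round 3: Ashgrove=15 Dunmere=12 Elkhorn=18 Fernhollow=25 Greywater=14 → close Fernhollow (overflow 19)
  25÷4 = 6 each, +1 to first 1
Round 4: Ashgrove=22 Dunmere=18 Elkhorn=24 Greywater=20 → close Elkhorn (overflow 15)
  24÷3 = 8 each, +1 to first 0
Round 5: Ashgrove=30 Dunmere=26 Greywater=28 → close Greywater (overflow 19)
  28÷2 = 14 each, +1 to first 0
Round 6: Ashgrove=44 Dunmere=40 → close Ashgrove (overflow 30)
  44÷1 = 44 each, +1 to first 0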